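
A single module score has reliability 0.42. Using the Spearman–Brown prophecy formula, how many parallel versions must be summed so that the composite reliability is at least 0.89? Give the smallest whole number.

12

k ≥ ρ*(1−ρ₁)/(ρ₁(1−ρ*)) = 0.89·0.58 / (0.42·0.11) = 11.173.
Smallest integer k = 12.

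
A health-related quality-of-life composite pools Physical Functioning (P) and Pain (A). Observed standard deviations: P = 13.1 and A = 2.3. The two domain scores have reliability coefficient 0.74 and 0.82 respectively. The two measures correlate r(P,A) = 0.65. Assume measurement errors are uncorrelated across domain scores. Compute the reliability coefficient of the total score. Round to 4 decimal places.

Var(P+A) = 13.1² + 2.3² + 2·[13.1·2.3·0.65] = 176.9 + 39.169 = 216.069.
With uncorrelated errors the cross-covariances are all true-score covariance, so they carry over unchanged; only the diagonal terms shrink to ρᵢσᵢ².
True-score variance = [13.1²·0.74 + 2.3²·0.82] + 39.169 = 131.329 + 39.169 = 170.498.
Reliability = 170.498 / 216.069 = 0.7891.

0.7891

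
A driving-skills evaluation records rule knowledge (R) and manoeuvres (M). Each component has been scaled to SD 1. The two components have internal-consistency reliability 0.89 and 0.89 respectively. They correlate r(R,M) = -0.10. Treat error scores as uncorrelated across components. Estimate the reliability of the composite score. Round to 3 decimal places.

0.878

Var(R+M) = 2 + 2·[(-0.10)] = 2 − 0.2 = 1.8.
Under uncorrelated errors the observed covariances equal the true-score covariances, so only the own-variance terms attenuate.
True-score variance = [0.89 + 0.89] − 0.2 = 1.78 − 0.2 = 1.58.
Reliability = 1.58 / 1.8 = 0.878.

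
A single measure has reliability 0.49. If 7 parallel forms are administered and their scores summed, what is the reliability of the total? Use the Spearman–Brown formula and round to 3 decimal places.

ρ_k = kρ / (1 + (k−1)ρ) = 7·0.49 / (1 + 6·0.49) = 3.430 / 3.940 = 0.871.

0.871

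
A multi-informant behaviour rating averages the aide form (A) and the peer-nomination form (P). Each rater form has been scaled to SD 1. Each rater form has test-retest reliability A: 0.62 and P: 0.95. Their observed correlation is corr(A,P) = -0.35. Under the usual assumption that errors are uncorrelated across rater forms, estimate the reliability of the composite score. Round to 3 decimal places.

0.669

Var(A+P) = 2 + 2·[(-0.35)] = 2 − 0.7 = 1.3.
With uncorrelated errors the cross-covariances are all true-score covariance, so they carry over unchanged; only the diagonal terms shrink to ρᵢσᵢ².
True-score variance = [0.62 + 0.95] − 0.7 = 1.57 − 0.7 = 0.87.
Reliability = 0.87 / 1.3 = 0.669.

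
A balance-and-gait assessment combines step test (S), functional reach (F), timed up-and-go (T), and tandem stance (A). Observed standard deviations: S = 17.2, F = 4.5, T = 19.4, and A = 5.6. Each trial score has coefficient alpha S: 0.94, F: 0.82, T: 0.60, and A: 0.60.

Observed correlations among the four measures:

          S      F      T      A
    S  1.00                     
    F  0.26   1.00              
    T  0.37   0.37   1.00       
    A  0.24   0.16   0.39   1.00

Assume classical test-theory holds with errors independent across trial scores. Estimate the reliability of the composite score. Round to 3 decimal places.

Var(S+F+T+A) = 17.2² + 4.5² + 19.4² + 5.6² + 2·[17.2·4.5·0.26 + 17.2·19.4·0.37 + 17.2·5.6·0.24 + 4.5·19.4·0.37 + 4.5·5.6·0.16 + 19.4·5.6·0.39] = 723.81 + 490.81 = 1214.62.
Because errors are independent across components, Cov(Tᵢ,Tⱼ) = Cov(Xᵢ,Xⱼ); the off-diagonal part of the true-score variance is the same as above.
True-score variance = [17.2²·0.94 + 4.5²·0.82 + 19.4²·0.60 + 5.6²·0.60] + 490.81 = 539.327 + 490.81 = 1030.14.
Reliability = 1030.14 / 1214.62 = 0.848.

0.848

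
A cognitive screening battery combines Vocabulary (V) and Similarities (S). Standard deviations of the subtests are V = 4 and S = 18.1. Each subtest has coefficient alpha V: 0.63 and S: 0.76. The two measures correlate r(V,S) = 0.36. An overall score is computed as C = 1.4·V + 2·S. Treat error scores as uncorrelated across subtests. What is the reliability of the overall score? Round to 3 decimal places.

0.781

Var(C) = 1.4²·4² + 2²·18.1² + 2·[2.8·4·18.1·0.36] = 1341.8 + 145.958 = 1487.76.
Because errors are independent across components, Cov(Tᵢ,Tⱼ) = Cov(Xᵢ,Xⱼ); the off-diagonal part of the true-score variance is the same as above.
True-score variance = [1.4²·4²·0.63 + 2²·18.1²·0.76] + 145.958 = 1015.69 + 145.958 = 1161.65.
Reliability = 1161.65 / 1487.76 = 0.781.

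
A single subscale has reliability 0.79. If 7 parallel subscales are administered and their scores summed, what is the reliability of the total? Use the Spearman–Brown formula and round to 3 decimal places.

ρ_k = kρ / (1 + (k−1)ρ) = 7·0.79 / (1 + 6·0.79) = 5.530 / 5.740 = 0.963.

0.963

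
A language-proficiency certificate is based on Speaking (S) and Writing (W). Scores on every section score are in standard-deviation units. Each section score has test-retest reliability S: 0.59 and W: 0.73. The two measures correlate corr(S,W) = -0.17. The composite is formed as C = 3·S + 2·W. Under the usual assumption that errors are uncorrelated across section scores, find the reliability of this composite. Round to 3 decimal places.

0.565

Var(C) = 3² + 2² + 2·[6·(-0.17)] = 13 − 2.04 = 10.96.
Under uncorrelated errors the observed covariances equal the true-score covariances, so only the own-variance terms attenuate.
True-score variance = [3²·0.59 + 2²·0.73] − 2.04 = 8.23 − 2.04 = 6.19.
Reliability = 6.19 / 10.96 = 0.565.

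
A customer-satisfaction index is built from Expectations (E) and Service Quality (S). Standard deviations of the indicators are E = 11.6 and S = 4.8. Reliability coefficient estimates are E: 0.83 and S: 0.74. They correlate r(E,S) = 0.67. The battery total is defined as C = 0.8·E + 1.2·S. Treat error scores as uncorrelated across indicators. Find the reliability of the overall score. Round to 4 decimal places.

0.8781

Var(C) = 0.8²·11.6² + 1.2²·4.8² + 2·[0.96·11.6·4.8·0.67] = 119.296 + 71.6268 = 190.923.
Under uncorrelated errors the observed covariances equal the true-score covariances, so only the own-variance terms attenuate.
True-score variance = [0.8²·11.6²·0.83 + 1.2²·4.8²·0.74] + 71.6268 = 96.0297 + 71.6268 = 167.656.
Reliability = 167.656 / 190.923 = 0.8781.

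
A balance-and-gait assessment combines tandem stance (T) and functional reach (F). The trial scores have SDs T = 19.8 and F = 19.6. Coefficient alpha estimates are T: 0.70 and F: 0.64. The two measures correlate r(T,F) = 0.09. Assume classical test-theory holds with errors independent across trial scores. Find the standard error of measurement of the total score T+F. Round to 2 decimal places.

16.00

Var(total) = 776.2 + 69.8544 = 846.054.
True-score variance = 520.29 + 69.8544 = 590.145, so reliability = 0.6975.
Error variance = 846.054 − 590.145 = 255.91; SEM = √255.91 = 16.00.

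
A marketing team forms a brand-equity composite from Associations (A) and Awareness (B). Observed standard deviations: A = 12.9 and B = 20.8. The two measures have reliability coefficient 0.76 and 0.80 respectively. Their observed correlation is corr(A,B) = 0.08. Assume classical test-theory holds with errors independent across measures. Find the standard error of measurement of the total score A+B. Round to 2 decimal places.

Var(total) = 599.05 + 42.9312 = 641.981.
True-score variance = 472.584 + 42.9312 = 515.515, so reliability = 0.8030.
Error variance = 641.981 − 515.515 = 126.466; SEM = √126.466 = 11.25.

11.25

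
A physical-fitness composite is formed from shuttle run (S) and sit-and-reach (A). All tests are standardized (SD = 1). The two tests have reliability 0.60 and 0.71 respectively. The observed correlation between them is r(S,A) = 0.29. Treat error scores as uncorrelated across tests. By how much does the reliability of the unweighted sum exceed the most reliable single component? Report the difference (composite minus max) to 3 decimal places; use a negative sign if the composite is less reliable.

Var(sum) = 2 + 0.58 = 2.58; true-score variance = 1.31 + 0.58 = 1.89; composite reliability = 0.7326.
Max component reliability = 0.7100.
Difference = 0.7326 − 0.7100 = 0.023.

0.023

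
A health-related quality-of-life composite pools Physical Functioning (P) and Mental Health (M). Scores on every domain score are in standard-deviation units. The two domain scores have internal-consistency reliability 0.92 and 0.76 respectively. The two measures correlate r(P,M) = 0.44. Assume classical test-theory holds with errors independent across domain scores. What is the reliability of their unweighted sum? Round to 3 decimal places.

Var(P+M) = 2 + 2·[0.44] = 2 + 0.88 = 2.88.
Under uncorrelated errors the observed covariances equal the true-score covariances, so only the own-variance terms attenuate.
True-score variance = [0.92 + 0.76] + 0.88 = 1.68 + 0.88 = 2.56.
Reliability = 2.56 / 2.88 = 0.889.

0.889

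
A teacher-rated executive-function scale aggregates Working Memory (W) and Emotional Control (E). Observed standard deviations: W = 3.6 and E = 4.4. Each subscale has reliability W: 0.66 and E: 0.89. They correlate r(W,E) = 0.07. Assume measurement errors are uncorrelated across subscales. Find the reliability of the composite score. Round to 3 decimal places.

Var(W+E) = 3.6² + 4.4² + 2·[3.6·4.4·0.07] = 32.32 + 2.2176 = 34.5376.
Under uncorrelated errors the observed covariances equal the true-score covariances, so only the own-variance terms attenuate.
True-score variance = [3.6²·0.66 + 4.4²·0.89] + 2.2176 = 25.784 + 2.2176 = 28.0016.
Reliability = 28.0016 / 34.5376 = 0.811.

0.811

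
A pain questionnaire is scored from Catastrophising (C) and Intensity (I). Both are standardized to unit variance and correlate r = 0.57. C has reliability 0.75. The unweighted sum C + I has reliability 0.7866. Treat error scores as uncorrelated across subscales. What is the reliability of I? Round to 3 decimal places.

Var(C+I) = 2 + 2·0.57 = 3.140.
True-score variance = ρ_C + ρ_I + 2·0.57, so 0.7866 = (0.75 + ρ_I + 1.14) / 3.140.
ρ_I = 0.7866·3.140 − 0.75 − 1.14 = 0.580.

0.580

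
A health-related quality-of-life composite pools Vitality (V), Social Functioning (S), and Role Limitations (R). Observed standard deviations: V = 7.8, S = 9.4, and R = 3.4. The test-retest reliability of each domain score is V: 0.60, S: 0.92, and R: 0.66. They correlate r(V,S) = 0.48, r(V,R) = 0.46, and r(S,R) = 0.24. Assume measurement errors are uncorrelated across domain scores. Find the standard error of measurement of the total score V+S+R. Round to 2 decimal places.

Var(total) = 160.76 + 110.126 = 270.886.
True-score variance = 125.425 + 110.126 = 235.551, so reliability = 0.8696.
Error variance = 270.886 − 235.551 = 35.3352; SEM = √35.3352 = 5.94.

5.94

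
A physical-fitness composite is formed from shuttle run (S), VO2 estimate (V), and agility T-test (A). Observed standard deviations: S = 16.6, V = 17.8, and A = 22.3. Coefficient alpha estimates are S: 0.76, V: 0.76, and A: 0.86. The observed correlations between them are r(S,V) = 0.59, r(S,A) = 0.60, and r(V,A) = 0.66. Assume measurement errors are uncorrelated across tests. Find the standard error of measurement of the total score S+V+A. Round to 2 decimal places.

Var(total) = 1089.69 + 1316.84 = 2406.53.
True-score variance = 877.893 + 1316.84 = 2194.74, so reliability = 0.9120.
Error variance = 2406.53 − 2194.74 = 211.797; SEM = √211.797 = 14.55.

14.55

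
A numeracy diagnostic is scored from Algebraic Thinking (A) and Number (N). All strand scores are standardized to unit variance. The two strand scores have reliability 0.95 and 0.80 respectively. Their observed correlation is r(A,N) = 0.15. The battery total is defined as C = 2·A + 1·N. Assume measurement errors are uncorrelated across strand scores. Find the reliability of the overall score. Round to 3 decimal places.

Var(C) = 2² + 1 + 2·[2·0.15] = 5 + 0.6 = 5.6.
Under uncorrelated errors the observed covariances equal the true-score covariances, so only the own-variance terms attenuate.
True-score variance = [2²·0.95 + 0.80] + 0.6 = 4.6 + 0.6 = 5.2.
Reliability = 5.2 / 5.6 = 0.929.

0.929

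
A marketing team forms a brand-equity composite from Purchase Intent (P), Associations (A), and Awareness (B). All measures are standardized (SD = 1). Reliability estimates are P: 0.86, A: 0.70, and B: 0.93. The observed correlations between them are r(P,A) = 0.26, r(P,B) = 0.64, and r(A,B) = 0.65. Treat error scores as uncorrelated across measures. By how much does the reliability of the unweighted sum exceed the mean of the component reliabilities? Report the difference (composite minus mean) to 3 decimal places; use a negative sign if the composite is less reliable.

0.086

Var(sum) = 3 + 3.1 = 6.1; true-score variance = 2.49 + 3.1 = 5.59; composite reliability = 0.9164.
Mean component reliability = 0.8300.
Difference = 0.9164 − 0.8300 = 0.086.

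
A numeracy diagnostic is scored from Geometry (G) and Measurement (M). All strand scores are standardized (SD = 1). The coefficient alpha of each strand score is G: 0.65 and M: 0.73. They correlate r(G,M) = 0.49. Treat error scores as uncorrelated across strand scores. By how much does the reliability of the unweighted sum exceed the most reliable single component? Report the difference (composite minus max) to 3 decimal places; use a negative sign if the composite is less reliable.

Var(sum) = 2 + 0.98 = 2.98; true-score variance = 1.38 + 0.98 = 2.36; composite reliability = 0.7919.
Max component reliability = 0.7300.
Difference = 0.7919 − 0.7300 = 0.062.

0.062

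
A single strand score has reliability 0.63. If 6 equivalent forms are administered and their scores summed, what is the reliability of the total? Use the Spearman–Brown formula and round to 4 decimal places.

ρ_k = kρ / (1 + (k−1)ρ) = 6·0.63 / (1 + 5·0.63) = 3.780 / 4.150 = 0.9108.

0.9108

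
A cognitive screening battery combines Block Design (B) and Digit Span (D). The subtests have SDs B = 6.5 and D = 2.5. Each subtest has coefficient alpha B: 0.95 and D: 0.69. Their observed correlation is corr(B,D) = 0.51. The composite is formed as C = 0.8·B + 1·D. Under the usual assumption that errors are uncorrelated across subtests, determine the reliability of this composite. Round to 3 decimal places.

Var(C) = 0.8²·6.5² + 2.5² + 2·[0.8·6.5·2.5·0.51] = 33.29 + 13.26 = 46.55.
With uncorrelated errors the cross-covariances are all true-score covariance, so they carry over unchanged; only the diagonal terms shrink to ρᵢσᵢ².
True-score variance = [0.8²·6.5²·0.95 + 2.5²·0.69] + 13.26 = 30.0005 + 13.26 = 43.2605.
Reliability = 43.2605 / 46.55 = 0.929.

0.929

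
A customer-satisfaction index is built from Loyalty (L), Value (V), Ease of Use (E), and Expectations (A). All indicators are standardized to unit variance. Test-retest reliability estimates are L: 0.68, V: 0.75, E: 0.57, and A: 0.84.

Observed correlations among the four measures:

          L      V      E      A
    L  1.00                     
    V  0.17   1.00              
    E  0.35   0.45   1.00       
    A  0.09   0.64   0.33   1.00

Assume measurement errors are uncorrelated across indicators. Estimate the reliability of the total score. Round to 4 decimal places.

Var(L+V+E+A) = 4 + 2·[0.17 + 0.35 + 0.09 + 0.45 + 0.64 + 0.33] = 4 + 4.06 = 8.06.
Because errors are independent across components, Cov(Tᵢ,Tⱼ) = Cov(Xᵢ,Xⱼ); the off-diagonal part of the true-score variance is the same as above.
True-score variance = [0.68 + 0.75 + 0.57 + 0.84] + 4.06 = 2.84 + 4.06 = 6.9.
Reliability = 6.9 / 8.06 = 0.8561.

0.8561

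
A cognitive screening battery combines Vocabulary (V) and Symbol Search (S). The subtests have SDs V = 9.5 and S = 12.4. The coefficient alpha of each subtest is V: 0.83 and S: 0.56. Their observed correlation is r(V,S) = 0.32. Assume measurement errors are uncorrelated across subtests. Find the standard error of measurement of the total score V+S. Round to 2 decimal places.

Var(total) = 244.01 + 75.392 = 319.402.
True-score variance = 161.013 + 75.392 = 236.405, so reliability = 0.7401.
Error variance = 319.402 − 236.405 = 82.9969; SEM = √82.9969 = 9.11.

9.11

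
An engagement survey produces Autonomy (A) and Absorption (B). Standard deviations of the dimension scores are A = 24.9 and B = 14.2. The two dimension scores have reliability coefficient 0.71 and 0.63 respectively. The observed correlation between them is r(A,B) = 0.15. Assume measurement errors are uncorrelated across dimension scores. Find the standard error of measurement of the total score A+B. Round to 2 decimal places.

Var(total) = 821.65 + 106.074 = 927.724.
True-score variance = 567.24 + 106.074 = 673.314, so reliability = 0.7258.
Error variance = 927.724 − 673.314 = 254.41; SEM = √254.41 = 15.95.

15.95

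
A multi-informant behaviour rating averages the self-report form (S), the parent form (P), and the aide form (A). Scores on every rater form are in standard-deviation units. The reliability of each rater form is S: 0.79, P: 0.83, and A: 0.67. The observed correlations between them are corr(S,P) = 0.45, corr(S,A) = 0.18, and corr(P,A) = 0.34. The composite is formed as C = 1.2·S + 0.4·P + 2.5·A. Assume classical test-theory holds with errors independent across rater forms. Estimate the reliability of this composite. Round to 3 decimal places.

0.762

Var(C) = 1.2² + 0.4² + 2.5² + 2·[0.48·0.45 + 3·0.18 + 0.34] = 7.85 + 2.192 = 10.042.
With uncorrelated errors the cross-covariances are all true-score covariance, so they carry over unchanged; only the diagonal terms shrink to ρᵢσᵢ².
True-score variance = [1.2²·0.79 + 0.4²·0.83 + 2.5²·0.67] + 2.192 = 5.4579 + 2.192 = 7.6499.
Reliability = 7.6499 / 10.042 = 0.762.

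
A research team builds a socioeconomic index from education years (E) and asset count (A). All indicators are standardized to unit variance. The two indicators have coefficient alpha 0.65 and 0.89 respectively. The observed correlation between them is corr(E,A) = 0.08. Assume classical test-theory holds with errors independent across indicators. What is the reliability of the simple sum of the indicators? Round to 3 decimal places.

Var(E+A) = 2 + 2·[0.08] = 2 + 0.16 = 2.16.
Under uncorrelated errors the observed covariances equal the true-score covariances, so only the own-variance terms attenuate.
True-score variance = [0.65 + 0.89] + 0.16 = 1.54 + 0.16 = 1.7.
Reliability = 1.7 / 2.16 = 0.787.

0.787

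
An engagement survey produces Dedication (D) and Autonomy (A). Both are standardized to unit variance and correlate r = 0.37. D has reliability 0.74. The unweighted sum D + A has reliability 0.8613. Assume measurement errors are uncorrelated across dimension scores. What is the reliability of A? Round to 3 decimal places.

0.880

Var(D+A) = 2 + 2·0.37 = 2.740.
True-score variance = ρ_D + ρ_A + 2·0.37, so 0.8613 = (0.74 + ρ_A + 0.74) / 2.740.
ρ_A = 0.8613·2.740 − 0.74 − 0.74 = 0.880.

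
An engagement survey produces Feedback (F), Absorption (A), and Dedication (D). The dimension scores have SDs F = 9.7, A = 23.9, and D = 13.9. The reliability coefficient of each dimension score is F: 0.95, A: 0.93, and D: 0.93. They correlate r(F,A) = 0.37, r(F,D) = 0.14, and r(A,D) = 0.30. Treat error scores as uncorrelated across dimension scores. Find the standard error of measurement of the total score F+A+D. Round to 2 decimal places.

Var(total) = 858.51 + 408.633 = 1267.14.
True-score variance = 800.296 + 408.633 = 1208.93, so reliability = 0.9541.
Error variance = 1267.14 − 1208.93 = 58.2139; SEM = √58.2139 = 7.63.

7.63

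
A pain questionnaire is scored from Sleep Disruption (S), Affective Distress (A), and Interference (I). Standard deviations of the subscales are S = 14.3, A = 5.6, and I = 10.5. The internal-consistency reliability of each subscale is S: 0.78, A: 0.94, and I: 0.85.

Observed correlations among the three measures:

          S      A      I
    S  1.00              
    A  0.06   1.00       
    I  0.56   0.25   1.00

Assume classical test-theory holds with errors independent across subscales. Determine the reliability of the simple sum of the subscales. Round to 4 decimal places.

Var(S+A+I) = 14.3² + 5.6² + 10.5² + 2·[14.3·5.6·0.06 + 14.3·10.5·0.56 + 5.6·10.5·0.25] = 346.1 + 207.178 = 553.278.
With uncorrelated errors the cross-covariances are all true-score covariance, so they carry over unchanged; only the diagonal terms shrink to ρᵢσᵢ².
True-score variance = [14.3²·0.78 + 5.6²·0.94 + 10.5²·0.85] + 207.178 = 282.693 + 207.178 = 489.871.
Reliability = 489.871 / 553.278 = 0.8854.

0.8854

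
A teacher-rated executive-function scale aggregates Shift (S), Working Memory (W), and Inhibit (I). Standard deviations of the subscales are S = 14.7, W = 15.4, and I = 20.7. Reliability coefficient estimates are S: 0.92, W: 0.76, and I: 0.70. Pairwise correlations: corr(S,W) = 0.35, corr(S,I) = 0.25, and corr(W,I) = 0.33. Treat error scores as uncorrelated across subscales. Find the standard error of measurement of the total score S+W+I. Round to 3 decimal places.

14.239

Var(total) = 881.74 + 521.006 = 1402.75.
True-score variance = 678.987 + 521.006 = 1199.99, so reliability = 0.8555.
Error variance = 1402.75 − 1199.99 = 202.753; SEM = √202.753 = 14.239.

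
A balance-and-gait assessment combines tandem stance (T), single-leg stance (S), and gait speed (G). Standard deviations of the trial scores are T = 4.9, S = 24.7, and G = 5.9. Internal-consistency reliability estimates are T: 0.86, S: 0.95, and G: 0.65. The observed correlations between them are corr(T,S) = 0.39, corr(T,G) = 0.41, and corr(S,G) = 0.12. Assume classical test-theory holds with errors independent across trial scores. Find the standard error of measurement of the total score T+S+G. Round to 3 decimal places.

6.786

Var(total) = 668.91 + 153.085 = 821.995.
True-score variance = 622.861 + 153.085 = 775.945, so reliability = 0.9440.
Error variance = 821.995 − 775.945 = 46.0494; SEM = √46.0494 = 6.786.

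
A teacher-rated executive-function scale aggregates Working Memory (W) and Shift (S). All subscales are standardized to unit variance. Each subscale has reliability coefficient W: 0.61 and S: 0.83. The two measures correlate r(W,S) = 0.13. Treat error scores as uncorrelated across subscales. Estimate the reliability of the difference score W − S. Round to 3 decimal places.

0.678

Var(W−S) = 1 + 1 − 2·0.13 = 2 − 0.26 = 1.74.
Because errors are independent across components, Cov(Tᵢ,Tⱼ) = Cov(Xᵢ,Xⱼ); the off-diagonal part of the true-score variance is the same as above.
True-score variance = [0.61 + 0.83] − 0.26 = 1.44 − 0.26 = 1.18.
Reliability = 1.18 / 1.74 = 0.678.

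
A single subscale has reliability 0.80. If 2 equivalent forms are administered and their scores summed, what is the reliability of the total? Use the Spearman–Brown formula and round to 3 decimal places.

ρ_k = kρ / (1 + (k−1)ρ) = 2·0.80 / (1 + 1·0.80) = 1.600 / 1.800 = 0.889.

0.889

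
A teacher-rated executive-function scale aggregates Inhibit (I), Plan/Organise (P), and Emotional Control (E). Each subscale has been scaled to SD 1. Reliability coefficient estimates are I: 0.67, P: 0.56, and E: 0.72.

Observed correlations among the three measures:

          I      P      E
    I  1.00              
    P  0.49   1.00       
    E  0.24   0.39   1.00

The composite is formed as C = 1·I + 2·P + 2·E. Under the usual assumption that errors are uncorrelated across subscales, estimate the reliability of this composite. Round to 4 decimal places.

Var(C) = 1 + 2² + 2² + 2·[2·0.49 + 2·0.24 + 4·0.39] = 9 + 6.04 = 15.04.
With uncorrelated errors the cross-covariances are all true-score covariance, so they carry over unchanged; only the diagonal terms shrink to ρᵢσᵢ².
True-score variance = [0.67 + 2²·0.56 + 2²·0.72] + 6.04 = 5.79 + 6.04 = 11.83.
Reliability = 11.83 / 15.04 = 0.7866.

0.7866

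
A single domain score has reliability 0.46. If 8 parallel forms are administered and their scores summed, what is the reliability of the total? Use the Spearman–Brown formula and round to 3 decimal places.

ρ_k = kρ / (1 + (k−1)ρ) = 8·0.46 / (1 + 7·0.46) = 3.680 / 4.220 = 0.872.

0.872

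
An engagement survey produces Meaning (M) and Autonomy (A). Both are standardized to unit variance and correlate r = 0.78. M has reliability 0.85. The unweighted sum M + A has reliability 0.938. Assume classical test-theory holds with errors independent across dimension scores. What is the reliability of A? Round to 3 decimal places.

0.929

Var(M+A) = 2 + 2·0.78 = 3.560.
True-score variance = ρ_M + ρ_A + 2·0.78, so 0.938 = (0.85 + ρ_A + 1.56) / 3.560.
ρ_A = 0.938·3.560 − 0.85 − 1.56 = 0.929.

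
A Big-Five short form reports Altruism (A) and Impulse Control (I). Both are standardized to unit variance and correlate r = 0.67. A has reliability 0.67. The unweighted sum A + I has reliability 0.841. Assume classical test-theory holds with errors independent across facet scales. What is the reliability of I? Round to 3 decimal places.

0.799

Var(A+I) = 2 + 2·0.67 = 3.340.
True-score variance = ρ_A + ρ_I + 2·0.67, so 0.841 = (0.67 + ρ_I + 1.34) / 3.340.
ρ_I = 0.841·3.340 − 0.67 − 1.34 = 0.799.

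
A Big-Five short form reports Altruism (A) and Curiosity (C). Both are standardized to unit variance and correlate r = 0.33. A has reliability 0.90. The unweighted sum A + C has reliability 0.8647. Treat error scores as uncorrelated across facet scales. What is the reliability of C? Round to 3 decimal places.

0.740

Var(A+C) = 2 + 2·0.33 = 2.660.
True-score variance = ρ_A + ρ_C + 2·0.33, so 0.8647 = (0.90 + ρ_C + 0.66) / 2.660.
ρ_C = 0.8647·2.660 − 0.90 − 0.66 = 0.740.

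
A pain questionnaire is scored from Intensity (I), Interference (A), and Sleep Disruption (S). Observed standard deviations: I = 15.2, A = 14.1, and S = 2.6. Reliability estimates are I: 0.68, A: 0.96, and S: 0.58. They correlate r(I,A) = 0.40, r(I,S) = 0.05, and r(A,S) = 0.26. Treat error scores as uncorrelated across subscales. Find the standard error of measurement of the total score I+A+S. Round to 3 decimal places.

9.205

Var(total) = 436.61 + 194.471 = 631.081.
True-score variance = 351.886 + 194.471 = 546.357, so reliability = 0.8657.
Error variance = 631.081 − 546.357 = 84.7244; SEM = √84.7244 = 9.205.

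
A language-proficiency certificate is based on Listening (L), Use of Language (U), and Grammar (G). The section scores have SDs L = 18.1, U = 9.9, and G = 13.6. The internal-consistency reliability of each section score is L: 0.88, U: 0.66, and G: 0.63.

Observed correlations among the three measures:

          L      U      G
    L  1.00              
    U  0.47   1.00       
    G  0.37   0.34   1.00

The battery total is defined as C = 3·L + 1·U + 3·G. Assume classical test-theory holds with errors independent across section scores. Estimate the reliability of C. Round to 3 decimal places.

Var(C) = 3²·18.1² + 9.9² + 3²·13.6² + 2·[3·18.1·9.9·0.47 + 9·18.1·13.6·0.37 + 3·9.9·13.6·0.34] = 4711.14 + 2419.41 = 7130.55.
Under uncorrelated errors the observed covariances equal the true-score covariances, so only the own-variance terms attenuate.
True-score variance = [3²·18.1²·0.88 + 9.9²·0.66 + 3²·13.6²·0.63] + 2419.41 = 3708.08 + 2419.41 = 6127.49.
Reliability = 6127.49 / 7130.55 = 0.859.

0.859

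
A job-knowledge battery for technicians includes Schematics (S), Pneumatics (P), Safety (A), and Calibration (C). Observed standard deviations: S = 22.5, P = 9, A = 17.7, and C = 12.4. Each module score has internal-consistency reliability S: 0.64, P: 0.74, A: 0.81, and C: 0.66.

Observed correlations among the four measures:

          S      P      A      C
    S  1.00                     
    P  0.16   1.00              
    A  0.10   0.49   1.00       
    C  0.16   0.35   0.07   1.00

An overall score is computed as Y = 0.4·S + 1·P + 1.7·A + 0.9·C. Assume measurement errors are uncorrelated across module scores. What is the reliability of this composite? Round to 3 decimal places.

Var(Y) = 0.4²·22.5² + 9² + 1.7²·17.7² + 0.9²·12.4² + 2·[0.4·22.5·9·0.16 + 0.68·22.5·17.7·0.10 + 0.36·22.5·12.4·0.16 + 1.7·9·17.7·0.49 + 0.9·9·12.4·0.35 + 1.53·17.7·12.4·0.07] = 1191.95 + 494.937 = 1686.89.
Under uncorrelated errors the observed covariances equal the true-score covariances, so only the own-variance terms attenuate.
True-score variance = [0.4²·22.5²·0.64 + 9²·0.74 + 1.7²·17.7²·0.81 + 0.9²·12.4²·0.66] + 494.937 = 927.361 + 494.937 = 1422.3.
Reliability = 1422.3 / 1686.89 = 0.843.

0.843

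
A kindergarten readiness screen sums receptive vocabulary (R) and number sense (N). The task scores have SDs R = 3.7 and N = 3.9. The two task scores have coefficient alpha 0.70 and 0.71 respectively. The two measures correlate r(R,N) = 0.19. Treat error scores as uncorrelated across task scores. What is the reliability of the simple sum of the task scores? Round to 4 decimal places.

Var(R+N) = 3.7² + 3.9² + 2·[3.7·3.9·0.19] = 28.9 + 5.4834 = 34.3834.
With uncorrelated errors the cross-covariances are all true-score covariance, so they carry over unchanged; only the diagonal terms shrink to ρᵢσᵢ².
True-score variance = [3.7²·0.70 + 3.9²·0.71] + 5.4834 = 20.3821 + 5.4834 = 25.8655.
Reliability = 25.8655 / 34.3834 = 0.7523.

0.7523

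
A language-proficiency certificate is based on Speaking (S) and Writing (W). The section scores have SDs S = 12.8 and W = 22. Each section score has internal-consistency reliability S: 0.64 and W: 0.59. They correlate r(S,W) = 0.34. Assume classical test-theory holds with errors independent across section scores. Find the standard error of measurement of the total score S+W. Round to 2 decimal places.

Var(total) = 647.84 + 191.488 = 839.328.
True-score variance = 390.418 + 191.488 = 581.906, so reliability = 0.6933.
Error variance = 839.328 − 581.906 = 257.422; SEM = √257.422 = 16.04.

16.04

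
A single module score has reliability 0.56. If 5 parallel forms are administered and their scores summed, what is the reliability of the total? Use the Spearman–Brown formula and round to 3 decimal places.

ρ_k = kρ / (1 + (k−1)ρ) = 5·0.56 / (1 + 4·0.56) = 2.800 / 3.240 = 0.864.

0.864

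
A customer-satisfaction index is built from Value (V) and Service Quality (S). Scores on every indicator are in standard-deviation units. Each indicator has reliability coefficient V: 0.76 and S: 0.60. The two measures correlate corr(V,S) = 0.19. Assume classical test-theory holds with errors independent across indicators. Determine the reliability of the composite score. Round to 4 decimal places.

Var(V+S) = 2 + 2·[0.19] = 2 + 0.38 = 2.38.
Because errors are independent across components, Cov(Tᵢ,Tⱼ) = Cov(Xᵢ,Xⱼ); the off-diagonal part of the true-score variance is the same as above.
True-score variance = [0.76 + 0.60] + 0.38 = 1.36 + 0.38 = 1.74.
Reliability = 1.74 / 2.38 = 0.7311.

0.7311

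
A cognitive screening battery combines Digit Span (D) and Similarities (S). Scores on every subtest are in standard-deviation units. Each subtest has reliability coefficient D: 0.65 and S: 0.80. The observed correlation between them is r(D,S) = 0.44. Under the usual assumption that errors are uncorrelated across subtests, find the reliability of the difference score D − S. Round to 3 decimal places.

0.509

Var(D−S) = 1 + 1 − 2·0.44 = 2 − 0.88 = 1.12.
Because errors are independent across components, Cov(Tᵢ,Tⱼ) = Cov(Xᵢ,Xⱼ); the off-diagonal part of the true-score variance is the same as above.
True-score variance = [0.65 + 0.80] − 0.88 = 1.45 − 0.88 = 0.57.
Reliability = 0.57 / 1.12 = 0.509.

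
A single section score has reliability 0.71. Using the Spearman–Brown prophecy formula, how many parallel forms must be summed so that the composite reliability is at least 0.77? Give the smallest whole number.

k ≥ ρ*(1−ρ₁)/(ρ₁(1−ρ*)) = 0.77·0.29 / (0.71·0.23) = 1.367.
Smallest integer k = 2.

2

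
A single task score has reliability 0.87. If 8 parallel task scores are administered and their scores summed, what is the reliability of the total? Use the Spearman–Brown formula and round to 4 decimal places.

0.9817

ρ_k = kρ / (1 + (k−1)ρ) = 8·0.87 / (1 + 7·0.87) = 6.960 / 7.090 = 0.9817.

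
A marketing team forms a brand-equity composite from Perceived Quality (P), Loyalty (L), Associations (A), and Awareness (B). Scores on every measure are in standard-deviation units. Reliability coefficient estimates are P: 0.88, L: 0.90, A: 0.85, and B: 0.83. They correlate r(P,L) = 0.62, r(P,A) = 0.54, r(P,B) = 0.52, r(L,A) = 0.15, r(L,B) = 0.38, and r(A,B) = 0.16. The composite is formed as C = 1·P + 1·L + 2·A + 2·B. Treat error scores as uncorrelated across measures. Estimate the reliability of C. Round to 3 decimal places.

Var(C) = 1 + 1 + 2² + 2² + 2·[0.62 + 2·0.54 + 2·0.52 + 2·0.15 + 2·0.38 + 4·0.16] = 10 + 8.88 = 18.88.
Because errors are independent across components, Cov(Tᵢ,Tⱼ) = Cov(Xᵢ,Xⱼ); the off-diagonal part of the true-score variance is the same as above.
True-score variance = [0.88 + 0.90 + 2²·0.85 + 2²·0.83] + 8.88 = 8.5 + 8.88 = 17.38.
Reliability = 17.38 / 18.88 = 0.921.

0.921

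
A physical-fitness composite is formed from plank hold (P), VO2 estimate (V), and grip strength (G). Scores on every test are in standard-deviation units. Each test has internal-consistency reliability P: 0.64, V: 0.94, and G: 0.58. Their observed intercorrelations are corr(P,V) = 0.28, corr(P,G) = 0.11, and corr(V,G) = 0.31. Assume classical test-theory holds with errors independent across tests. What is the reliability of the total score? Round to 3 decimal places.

0.809

Var(P+V+G) = 3 + 2·[0.28 + 0.11 + 0.31] = 3 + 1.4 = 4.4.
With uncorrelated errors the cross-covariances are all true-score covariance, so they carry over unchanged; only the diagonal terms shrink to ρᵢσᵢ².
True-score variance = [0.64 + 0.94 + 0.58] + 1.4 = 2.16 + 1.4 = 3.56.
Reliability = 3.56 / 4.4 = 0.809.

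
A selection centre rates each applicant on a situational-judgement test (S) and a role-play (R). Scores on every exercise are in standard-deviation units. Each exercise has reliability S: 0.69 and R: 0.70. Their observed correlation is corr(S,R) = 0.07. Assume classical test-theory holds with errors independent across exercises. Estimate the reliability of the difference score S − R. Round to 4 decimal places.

Var(S−R) = 1 + 1 − 2·0.07 = 2 − 0.14 = 1.86.
With uncorrelated errors the cross-covariances are all true-score covariance, so they carry over unchanged; only the diagonal terms shrink to ρᵢσᵢ².
True-score variance = [0.69 + 0.70] − 0.14 = 1.39 − 0.14 = 1.25.
Reliability = 1.25 / 1.86 = 0.6720.

0.6720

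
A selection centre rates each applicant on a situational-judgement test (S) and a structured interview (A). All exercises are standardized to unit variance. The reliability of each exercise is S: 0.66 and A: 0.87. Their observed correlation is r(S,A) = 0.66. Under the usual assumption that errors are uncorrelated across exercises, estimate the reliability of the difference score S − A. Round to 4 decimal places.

0.3088

Var(S−A) = 1 + 1 − 2·0.66 = 2 − 1.32 = 0.68.
With uncorrelated errors the cross-covariances are all true-score covariance, so they carry over unchanged; only the diagonal terms shrink to ρᵢσᵢ².
True-score variance = [0.66 + 0.87] − 1.32 = 1.53 − 1.32 = 0.21.
Reliability = 0.21 / 0.68 = 0.3088.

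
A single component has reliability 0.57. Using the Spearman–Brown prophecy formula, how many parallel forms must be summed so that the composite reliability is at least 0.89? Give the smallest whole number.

k ≥ ρ*(1−ρ₁)/(ρ₁(1−ρ*)) = 0.89·0.43 / (0.57·0.11) = 6.104.
Smallest integer k = 7.

7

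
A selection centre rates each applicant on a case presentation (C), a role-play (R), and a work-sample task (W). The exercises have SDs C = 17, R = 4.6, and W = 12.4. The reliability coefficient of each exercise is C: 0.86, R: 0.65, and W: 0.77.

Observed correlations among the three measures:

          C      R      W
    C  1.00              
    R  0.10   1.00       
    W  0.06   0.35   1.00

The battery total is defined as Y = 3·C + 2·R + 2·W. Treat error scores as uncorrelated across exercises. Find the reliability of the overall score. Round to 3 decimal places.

0.856

Var(Y) = 3²·17² + 2²·4.6² + 2²·12.4² + 2·[6·17·4.6·0.10 + 6·17·12.4·0.06 + 4·4.6·12.4·0.35] = 3300.68 + 405.328 = 3706.01.
Because errors are independent across components, Cov(Tᵢ,Tⱼ) = Cov(Xᵢ,Xⱼ); the off-diagonal part of the true-score variance is the same as above.
True-score variance = [3²·17²·0.86 + 2²·4.6²·0.65 + 2²·12.4²·0.77] + 405.328 = 2765.46 + 405.328 = 3170.78.
Reliability = 3170.78 / 3706.01 = 0.856.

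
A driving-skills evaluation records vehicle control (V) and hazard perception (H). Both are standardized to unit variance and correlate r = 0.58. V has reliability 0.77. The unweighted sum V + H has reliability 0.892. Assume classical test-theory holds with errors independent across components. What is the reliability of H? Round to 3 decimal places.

0.889

Var(V+H) = 2 + 2·0.58 = 3.160.
True-score variance = ρ_V + ρ_H + 2·0.58, so 0.892 = (0.77 + ρ_H + 1.16) / 3.160.
ρ_H = 0.892·3.160 − 0.77 − 1.16 = 0.889.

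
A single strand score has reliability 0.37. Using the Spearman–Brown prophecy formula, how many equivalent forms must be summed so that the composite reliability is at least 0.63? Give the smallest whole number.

3

k ≥ ρ*(1−ρ₁)/(ρ₁(1−ρ*)) = 0.63·0.63 / (0.37·0.37) = 2.899.
Smallest integer k = 3.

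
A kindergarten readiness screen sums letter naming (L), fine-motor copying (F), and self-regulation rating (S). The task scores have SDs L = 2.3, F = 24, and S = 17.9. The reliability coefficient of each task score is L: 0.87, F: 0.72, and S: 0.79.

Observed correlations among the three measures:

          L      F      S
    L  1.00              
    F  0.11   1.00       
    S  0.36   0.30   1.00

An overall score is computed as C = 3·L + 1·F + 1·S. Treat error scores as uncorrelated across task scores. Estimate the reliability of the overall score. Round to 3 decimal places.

Var(C) = 3²·2.3² + 24² + 17.9² + 2·[3·2.3·24·0.11 + 3·2.3·17.9·0.36 + 24·17.9·0.30] = 944.02 + 383.119 = 1327.14.
With uncorrelated errors the cross-covariances are all true-score covariance, so they carry over unchanged; only the diagonal terms shrink to ρᵢσᵢ².
True-score variance = [3²·2.3²·0.87 + 24²·0.72 + 17.9²·0.79] + 383.119 = 709.265 + 383.119 = 1092.38.
Reliability = 1092.38 / 1327.14 = 0.823.

0.823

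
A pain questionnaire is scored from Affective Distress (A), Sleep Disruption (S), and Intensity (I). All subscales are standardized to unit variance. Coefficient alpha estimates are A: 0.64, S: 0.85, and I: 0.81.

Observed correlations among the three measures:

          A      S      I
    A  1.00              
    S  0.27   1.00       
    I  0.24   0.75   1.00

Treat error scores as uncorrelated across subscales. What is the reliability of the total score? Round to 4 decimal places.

Var(A+S+I) = 3 + 2·[0.27 + 0.24 + 0.75] = 3 + 2.52 = 5.52.
Under uncorrelated errors the observed covariances equal the true-score covariances, so only the own-variance terms attenuate.
True-score variance = [0.64 + 0.85 + 0.81] + 2.52 = 2.3 + 2.52 = 4.82.
Reliability = 4.82 / 5.52 = 0.8732.

0.8732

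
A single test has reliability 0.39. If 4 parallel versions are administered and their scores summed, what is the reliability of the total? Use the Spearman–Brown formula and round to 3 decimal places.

ρ_k = kρ / (1 + (k−1)ρ) = 4·0.39 / (1 + 3·0.39) = 1.560 / 2.170 = 0.719.

0.719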